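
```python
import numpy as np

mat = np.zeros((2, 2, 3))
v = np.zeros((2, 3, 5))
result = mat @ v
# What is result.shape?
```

(2, 2, 5)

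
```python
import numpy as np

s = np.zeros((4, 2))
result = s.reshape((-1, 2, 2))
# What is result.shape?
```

(2, 2, 2)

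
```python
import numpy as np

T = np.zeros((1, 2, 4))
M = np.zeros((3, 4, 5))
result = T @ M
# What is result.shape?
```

(3, 2, 5)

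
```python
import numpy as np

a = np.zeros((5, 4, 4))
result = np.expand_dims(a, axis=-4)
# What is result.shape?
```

(1, 5, 4, 4)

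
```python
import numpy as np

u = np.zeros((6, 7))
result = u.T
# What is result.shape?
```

(7, 6)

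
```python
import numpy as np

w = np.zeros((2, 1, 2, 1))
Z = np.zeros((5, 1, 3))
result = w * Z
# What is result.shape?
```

(2, 5, 2, 3)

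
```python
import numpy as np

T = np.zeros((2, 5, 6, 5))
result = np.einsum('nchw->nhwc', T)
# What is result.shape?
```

(2, 6, 5, 5)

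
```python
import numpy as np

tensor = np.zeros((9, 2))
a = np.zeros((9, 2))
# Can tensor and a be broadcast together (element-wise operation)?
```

Yes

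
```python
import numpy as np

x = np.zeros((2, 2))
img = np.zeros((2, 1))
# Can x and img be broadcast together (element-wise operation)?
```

Yes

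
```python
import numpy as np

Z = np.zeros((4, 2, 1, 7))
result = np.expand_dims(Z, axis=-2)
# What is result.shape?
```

(4, 2, 1, 1, 7)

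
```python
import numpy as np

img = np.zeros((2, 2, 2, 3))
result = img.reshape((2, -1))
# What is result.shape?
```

(2, 12)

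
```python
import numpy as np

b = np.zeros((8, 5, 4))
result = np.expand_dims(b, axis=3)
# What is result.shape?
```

(8, 5, 4, 1)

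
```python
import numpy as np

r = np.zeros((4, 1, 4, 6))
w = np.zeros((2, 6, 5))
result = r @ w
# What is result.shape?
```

(4, 2, 4, 5)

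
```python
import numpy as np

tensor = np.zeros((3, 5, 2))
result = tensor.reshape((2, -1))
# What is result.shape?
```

(2, 15)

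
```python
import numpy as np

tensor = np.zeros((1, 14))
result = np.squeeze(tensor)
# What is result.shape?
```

(14,)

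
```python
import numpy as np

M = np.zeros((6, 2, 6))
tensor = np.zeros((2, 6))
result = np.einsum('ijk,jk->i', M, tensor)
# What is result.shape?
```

(6,)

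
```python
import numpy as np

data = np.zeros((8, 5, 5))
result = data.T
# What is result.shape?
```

(5, 5, 8)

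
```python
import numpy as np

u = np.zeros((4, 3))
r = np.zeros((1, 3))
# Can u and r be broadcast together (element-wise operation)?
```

Yes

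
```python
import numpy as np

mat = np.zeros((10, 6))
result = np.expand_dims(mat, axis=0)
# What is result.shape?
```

(1, 10, 6)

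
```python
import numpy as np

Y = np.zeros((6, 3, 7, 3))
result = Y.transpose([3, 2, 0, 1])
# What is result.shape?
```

(3, 7, 6, 3)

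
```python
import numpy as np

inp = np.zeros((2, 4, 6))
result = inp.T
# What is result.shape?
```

(6, 4, 2)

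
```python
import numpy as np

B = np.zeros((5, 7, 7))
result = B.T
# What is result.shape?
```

(7, 7, 5)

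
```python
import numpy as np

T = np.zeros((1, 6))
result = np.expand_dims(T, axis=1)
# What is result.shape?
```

(1, 1, 6)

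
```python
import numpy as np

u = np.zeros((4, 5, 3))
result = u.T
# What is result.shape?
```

(3, 5, 4)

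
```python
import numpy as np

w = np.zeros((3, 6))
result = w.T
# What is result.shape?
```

(6, 3)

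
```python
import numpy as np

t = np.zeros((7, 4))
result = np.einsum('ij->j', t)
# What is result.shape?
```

(4,)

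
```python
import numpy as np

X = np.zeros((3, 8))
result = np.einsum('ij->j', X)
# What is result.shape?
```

(8,)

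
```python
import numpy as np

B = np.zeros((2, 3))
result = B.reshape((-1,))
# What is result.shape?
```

(6,)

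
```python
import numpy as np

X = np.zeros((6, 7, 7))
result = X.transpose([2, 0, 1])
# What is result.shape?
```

(7, 6, 7)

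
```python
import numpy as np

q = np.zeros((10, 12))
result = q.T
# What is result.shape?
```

(12, 10)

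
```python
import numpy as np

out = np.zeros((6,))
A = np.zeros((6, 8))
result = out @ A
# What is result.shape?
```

(8,)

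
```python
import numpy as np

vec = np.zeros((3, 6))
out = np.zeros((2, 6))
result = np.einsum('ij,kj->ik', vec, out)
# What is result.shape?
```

(3, 2)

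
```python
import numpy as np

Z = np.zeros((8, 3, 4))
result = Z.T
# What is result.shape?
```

(4, 3, 8)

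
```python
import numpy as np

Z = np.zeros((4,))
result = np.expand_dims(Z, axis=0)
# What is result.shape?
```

(1, 4)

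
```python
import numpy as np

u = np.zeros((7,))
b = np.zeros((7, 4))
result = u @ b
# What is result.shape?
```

(4,)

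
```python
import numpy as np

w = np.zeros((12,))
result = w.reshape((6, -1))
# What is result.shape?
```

(6, 2)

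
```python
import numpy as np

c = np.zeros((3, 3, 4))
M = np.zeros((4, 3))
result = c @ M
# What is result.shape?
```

(3, 3, 3)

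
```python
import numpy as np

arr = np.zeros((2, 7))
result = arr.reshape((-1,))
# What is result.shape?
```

(14,)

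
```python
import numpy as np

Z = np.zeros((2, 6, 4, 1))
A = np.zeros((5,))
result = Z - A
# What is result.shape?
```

(2, 6, 4, 5)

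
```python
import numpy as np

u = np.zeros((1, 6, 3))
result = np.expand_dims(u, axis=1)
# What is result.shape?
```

(1, 1, 6, 3)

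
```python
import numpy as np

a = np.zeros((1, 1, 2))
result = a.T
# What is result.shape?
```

(2, 1, 1)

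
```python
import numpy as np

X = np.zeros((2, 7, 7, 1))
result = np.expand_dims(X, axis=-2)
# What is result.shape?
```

(2, 7, 7, 1, 1)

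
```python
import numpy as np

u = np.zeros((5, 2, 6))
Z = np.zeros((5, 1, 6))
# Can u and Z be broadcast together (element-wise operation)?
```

Yes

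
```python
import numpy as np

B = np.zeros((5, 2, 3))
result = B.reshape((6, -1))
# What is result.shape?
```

(6, 5)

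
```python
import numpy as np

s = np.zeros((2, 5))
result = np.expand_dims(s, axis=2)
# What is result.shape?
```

(2, 5, 1)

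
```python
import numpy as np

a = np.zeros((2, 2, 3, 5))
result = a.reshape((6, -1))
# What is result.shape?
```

(6, 10)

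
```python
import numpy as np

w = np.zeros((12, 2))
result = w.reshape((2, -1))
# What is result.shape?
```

(2, 12)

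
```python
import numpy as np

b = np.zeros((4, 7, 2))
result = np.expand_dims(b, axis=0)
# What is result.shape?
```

(1, 4, 7, 2)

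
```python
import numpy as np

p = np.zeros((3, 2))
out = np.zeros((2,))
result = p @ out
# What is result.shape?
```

(3,)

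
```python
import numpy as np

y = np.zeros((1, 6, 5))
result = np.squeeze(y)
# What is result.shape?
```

(6, 5)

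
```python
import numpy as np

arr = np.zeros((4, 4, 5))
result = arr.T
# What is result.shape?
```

(5, 4, 4)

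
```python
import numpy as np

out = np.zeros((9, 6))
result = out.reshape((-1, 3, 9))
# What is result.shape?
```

(2, 3, 9)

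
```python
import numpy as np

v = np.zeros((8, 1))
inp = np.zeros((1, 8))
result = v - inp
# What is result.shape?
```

(8, 8)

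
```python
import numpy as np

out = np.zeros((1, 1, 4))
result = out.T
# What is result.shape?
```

(4, 1, 1)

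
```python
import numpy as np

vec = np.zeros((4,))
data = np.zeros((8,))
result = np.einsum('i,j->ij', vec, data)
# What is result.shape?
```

(4, 8)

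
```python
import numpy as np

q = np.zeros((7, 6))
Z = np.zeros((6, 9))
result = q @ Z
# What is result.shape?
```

(7, 9)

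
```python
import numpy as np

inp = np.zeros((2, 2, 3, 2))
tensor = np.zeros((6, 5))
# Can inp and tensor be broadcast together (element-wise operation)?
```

No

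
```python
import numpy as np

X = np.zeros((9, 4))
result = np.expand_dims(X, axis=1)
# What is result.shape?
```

(9, 1, 4)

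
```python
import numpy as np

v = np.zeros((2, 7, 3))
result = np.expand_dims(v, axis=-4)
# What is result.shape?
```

(1, 2, 7, 3)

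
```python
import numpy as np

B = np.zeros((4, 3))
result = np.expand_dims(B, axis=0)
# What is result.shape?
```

(1, 4, 3)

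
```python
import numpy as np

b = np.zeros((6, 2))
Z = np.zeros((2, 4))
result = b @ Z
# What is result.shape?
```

(6, 4)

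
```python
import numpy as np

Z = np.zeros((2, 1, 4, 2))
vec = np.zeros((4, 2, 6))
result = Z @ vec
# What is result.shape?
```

(2, 4, 4, 6)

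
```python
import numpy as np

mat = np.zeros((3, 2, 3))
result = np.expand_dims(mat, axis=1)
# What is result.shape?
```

(3, 1, 2, 3)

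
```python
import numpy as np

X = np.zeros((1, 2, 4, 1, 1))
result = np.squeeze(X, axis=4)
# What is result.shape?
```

(1, 2, 4, 1)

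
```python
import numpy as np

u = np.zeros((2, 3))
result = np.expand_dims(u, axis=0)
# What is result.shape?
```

(1, 2, 3)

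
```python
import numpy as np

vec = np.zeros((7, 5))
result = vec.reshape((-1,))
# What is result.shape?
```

(35,)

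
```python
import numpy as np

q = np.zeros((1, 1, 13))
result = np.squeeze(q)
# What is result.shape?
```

(13,)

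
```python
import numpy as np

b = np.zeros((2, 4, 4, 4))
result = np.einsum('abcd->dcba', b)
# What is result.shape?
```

(4, 4, 4, 2)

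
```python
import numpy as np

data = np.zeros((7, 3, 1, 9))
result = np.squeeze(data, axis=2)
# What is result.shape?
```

(7, 3, 9)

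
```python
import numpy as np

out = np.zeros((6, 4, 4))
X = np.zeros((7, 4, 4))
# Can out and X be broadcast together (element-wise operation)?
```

No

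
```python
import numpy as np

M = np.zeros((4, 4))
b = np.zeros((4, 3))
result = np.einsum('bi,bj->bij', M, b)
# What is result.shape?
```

(4, 4, 3)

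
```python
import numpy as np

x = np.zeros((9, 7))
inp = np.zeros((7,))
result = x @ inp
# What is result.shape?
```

(9,)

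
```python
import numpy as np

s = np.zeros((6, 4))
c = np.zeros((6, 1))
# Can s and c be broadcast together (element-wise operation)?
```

Yes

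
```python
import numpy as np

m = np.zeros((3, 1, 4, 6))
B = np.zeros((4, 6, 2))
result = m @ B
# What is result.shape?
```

(3, 4, 4, 2)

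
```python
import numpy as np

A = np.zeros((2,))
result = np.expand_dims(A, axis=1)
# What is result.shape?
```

(2, 1)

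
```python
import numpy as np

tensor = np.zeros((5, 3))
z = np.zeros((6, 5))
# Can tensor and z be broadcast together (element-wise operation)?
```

No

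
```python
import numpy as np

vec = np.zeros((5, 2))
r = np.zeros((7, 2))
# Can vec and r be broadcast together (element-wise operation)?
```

No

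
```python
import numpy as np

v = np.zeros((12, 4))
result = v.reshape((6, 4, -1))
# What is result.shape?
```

(6, 4, 2)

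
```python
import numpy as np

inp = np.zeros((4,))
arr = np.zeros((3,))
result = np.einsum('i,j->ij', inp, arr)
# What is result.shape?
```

(4, 3)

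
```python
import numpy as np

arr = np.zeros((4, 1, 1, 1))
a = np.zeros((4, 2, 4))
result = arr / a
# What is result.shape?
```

(4, 4, 2, 4)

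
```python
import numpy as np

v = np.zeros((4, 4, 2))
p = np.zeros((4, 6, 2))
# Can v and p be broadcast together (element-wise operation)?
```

No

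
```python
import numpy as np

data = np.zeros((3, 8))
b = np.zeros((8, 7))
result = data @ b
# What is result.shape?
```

(3, 7)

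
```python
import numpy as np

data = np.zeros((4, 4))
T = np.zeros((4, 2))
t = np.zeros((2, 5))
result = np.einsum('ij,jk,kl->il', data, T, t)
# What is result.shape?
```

(4, 5)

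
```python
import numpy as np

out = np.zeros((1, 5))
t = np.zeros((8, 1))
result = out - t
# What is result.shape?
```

(8, 5)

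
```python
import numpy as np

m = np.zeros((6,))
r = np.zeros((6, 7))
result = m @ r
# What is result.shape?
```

(7,)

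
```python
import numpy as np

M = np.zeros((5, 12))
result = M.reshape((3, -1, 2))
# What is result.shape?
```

(3, 10, 2)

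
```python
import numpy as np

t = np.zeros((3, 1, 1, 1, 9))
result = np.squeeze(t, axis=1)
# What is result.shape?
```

(3, 1, 1, 9)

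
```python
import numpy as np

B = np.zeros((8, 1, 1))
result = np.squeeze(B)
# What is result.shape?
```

(8,)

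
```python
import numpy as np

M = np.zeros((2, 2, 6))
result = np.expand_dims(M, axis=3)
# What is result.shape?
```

(2, 2, 6, 1)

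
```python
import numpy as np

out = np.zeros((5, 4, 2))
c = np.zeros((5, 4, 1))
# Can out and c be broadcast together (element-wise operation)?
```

Yes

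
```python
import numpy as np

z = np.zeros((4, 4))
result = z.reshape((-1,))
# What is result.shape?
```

(16,)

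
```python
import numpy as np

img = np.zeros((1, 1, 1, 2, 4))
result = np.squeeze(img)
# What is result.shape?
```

(2, 4)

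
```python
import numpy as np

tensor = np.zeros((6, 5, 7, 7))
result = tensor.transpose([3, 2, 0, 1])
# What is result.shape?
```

(7, 7, 6, 5)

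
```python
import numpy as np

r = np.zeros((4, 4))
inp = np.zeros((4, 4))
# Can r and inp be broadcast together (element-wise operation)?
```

Yes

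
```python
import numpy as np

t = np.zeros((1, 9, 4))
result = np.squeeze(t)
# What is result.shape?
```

(9, 4)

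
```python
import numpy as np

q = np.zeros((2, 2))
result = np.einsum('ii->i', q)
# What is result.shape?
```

(2,)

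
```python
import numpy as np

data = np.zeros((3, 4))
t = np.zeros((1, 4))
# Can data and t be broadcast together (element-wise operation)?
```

Yes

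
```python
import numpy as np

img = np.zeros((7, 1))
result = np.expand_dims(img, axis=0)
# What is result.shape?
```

(1, 7, 1)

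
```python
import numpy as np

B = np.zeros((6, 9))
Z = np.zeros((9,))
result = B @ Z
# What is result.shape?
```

(6,)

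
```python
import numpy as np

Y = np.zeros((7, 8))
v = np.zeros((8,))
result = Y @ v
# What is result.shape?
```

(7,)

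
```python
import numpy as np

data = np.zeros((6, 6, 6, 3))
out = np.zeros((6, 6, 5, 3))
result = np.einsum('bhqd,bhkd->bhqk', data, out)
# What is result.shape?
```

(6, 6, 6, 5)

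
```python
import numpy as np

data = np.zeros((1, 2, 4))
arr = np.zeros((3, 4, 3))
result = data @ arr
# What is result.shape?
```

(3, 2, 3)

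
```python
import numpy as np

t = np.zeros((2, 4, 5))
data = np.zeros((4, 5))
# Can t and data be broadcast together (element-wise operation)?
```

Yes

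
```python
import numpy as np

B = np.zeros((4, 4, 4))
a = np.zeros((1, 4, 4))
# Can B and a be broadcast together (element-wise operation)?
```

Yes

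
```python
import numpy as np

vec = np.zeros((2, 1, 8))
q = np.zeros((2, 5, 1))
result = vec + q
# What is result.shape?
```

(2, 5, 8)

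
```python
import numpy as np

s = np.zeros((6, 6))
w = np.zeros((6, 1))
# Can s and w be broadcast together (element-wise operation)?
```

Yes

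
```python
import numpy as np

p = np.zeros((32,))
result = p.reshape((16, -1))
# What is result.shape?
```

(16, 2)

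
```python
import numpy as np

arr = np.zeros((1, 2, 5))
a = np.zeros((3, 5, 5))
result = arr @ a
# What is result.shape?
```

(3, 2, 5)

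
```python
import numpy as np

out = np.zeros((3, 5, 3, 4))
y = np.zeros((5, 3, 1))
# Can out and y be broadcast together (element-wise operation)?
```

Yes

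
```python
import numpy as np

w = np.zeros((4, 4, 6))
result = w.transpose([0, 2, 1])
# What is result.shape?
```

(4, 6, 4)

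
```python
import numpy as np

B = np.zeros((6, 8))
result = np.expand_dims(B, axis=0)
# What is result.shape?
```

(1, 6, 8)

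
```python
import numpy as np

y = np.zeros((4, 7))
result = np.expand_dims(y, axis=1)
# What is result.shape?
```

(4, 1, 7)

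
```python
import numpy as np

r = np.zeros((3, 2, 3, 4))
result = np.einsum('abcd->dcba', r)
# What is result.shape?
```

(4, 3, 2, 3)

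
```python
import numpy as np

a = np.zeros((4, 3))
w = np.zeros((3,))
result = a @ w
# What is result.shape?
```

(4,)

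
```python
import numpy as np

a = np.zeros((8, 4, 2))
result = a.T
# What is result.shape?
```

(2, 4, 8)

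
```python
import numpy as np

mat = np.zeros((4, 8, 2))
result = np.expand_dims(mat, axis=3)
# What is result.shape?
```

(4, 8, 2, 1)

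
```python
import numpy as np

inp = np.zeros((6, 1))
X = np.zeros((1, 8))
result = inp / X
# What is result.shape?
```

(6, 8)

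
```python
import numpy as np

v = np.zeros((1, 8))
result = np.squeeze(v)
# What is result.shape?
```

(8,)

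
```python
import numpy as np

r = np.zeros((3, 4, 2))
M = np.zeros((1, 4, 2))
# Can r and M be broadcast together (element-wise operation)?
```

Yes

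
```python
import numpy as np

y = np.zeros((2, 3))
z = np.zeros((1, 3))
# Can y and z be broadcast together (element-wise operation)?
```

Yes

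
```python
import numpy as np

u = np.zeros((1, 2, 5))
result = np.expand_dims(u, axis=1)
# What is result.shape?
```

(1, 1, 2, 5)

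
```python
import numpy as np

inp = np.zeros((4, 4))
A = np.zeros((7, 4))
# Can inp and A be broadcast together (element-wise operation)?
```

No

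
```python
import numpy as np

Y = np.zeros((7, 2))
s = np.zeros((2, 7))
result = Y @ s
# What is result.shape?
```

(7, 7)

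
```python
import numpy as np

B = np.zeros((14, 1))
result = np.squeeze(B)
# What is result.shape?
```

(14,)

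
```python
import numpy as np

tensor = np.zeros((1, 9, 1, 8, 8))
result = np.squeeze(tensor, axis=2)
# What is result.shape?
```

(1, 9, 8, 8)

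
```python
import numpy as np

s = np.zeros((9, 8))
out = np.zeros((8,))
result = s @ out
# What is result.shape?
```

(9,)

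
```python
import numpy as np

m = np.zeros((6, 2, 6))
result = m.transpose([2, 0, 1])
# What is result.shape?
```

(6, 6, 2)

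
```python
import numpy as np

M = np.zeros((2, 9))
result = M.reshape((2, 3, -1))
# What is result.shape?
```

(2, 3, 3)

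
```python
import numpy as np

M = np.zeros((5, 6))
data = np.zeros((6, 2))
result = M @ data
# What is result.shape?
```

(5, 2)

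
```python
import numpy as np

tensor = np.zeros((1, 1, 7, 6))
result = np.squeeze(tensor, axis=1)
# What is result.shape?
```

(1, 7, 6)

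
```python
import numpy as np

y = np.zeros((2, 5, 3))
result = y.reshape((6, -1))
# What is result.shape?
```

(6, 5)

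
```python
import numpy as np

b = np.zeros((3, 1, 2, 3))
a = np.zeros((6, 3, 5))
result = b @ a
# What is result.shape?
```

(3, 6, 2, 5)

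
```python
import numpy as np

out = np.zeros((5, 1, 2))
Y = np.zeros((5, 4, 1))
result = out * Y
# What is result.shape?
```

(5, 4, 2)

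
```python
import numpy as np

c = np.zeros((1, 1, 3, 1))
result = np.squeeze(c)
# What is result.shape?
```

(3,)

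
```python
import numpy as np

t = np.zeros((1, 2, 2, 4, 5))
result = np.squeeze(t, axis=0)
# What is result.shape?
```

(2, 2, 4, 5)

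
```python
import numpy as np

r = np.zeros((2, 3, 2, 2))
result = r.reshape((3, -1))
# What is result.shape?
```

(3, 8)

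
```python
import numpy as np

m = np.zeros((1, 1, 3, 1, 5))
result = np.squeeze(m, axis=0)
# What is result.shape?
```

(1, 3, 1, 5)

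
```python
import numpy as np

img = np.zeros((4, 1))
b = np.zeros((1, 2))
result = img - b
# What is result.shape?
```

(4, 2)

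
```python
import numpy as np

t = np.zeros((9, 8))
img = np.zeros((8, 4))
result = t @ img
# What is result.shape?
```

(9, 4)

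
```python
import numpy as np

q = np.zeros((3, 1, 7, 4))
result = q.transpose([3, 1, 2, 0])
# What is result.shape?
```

(4, 1, 7, 3)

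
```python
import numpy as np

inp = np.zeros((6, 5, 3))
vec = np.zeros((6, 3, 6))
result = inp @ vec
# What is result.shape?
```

(6, 5, 6)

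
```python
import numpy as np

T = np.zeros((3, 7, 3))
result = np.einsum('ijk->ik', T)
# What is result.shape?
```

(3, 3)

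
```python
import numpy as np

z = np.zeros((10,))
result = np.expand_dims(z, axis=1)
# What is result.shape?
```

(10, 1)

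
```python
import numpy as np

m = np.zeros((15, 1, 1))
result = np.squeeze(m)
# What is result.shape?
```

(15,)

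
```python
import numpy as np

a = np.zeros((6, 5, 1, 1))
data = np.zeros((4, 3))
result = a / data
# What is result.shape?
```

(6, 5, 4, 3)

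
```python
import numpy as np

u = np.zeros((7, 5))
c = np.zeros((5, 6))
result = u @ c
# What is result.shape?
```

(7, 6)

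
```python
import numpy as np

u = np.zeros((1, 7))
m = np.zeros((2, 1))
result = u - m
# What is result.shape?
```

(2, 7)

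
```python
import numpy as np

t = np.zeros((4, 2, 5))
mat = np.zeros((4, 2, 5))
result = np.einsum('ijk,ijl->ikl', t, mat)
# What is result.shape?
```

(4, 5, 5)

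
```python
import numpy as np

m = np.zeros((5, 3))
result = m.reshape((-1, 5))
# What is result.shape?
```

(3, 5)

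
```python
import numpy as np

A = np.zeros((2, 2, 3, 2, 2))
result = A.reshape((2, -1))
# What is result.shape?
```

(2, 24)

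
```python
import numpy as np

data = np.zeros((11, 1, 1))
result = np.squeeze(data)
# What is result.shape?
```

(11,)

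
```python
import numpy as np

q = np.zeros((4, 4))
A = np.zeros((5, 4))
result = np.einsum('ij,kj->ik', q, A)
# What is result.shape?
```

(4, 5)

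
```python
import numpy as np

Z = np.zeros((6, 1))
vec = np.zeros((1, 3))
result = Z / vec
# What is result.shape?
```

(6, 3)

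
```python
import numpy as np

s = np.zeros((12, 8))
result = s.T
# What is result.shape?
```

(8, 12)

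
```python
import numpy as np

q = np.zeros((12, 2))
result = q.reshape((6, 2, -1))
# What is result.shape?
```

(6, 2, 2)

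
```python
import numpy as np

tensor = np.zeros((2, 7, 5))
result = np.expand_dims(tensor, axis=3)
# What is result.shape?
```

(2, 7, 5, 1)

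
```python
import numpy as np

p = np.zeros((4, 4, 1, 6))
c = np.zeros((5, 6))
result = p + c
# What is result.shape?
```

(4, 4, 5, 6)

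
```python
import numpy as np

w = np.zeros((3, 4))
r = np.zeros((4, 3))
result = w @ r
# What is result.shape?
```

(3, 3)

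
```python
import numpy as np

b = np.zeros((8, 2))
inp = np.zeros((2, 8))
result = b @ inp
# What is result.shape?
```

(8, 8)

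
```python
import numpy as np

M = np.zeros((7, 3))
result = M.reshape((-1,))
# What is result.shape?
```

(21,)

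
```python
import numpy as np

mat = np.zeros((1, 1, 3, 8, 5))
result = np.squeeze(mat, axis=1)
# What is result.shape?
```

(1, 3, 8, 5)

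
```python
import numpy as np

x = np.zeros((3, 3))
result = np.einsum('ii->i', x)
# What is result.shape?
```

(3,)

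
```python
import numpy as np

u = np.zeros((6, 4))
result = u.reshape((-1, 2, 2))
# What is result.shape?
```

(6, 2, 2)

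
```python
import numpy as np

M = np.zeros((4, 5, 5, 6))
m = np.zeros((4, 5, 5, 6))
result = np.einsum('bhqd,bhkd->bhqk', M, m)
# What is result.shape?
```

(4, 5, 5, 5)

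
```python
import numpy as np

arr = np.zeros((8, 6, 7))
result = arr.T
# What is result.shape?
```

(7, 6, 8)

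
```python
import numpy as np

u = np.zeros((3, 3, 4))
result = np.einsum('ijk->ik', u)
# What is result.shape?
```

(3, 4)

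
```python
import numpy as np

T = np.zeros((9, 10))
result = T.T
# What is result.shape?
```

(10, 9)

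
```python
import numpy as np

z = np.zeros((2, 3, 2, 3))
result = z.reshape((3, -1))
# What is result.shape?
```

(3, 12)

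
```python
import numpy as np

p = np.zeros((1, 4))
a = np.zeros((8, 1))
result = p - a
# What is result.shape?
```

(8, 4)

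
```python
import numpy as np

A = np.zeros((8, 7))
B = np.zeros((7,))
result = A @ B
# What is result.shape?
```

(8,)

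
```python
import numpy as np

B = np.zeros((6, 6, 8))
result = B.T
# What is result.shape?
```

(8, 6, 6)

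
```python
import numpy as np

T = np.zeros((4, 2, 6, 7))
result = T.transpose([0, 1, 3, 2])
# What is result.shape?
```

(4, 2, 7, 6)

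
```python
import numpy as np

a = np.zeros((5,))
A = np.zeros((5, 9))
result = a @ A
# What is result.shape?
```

(9,)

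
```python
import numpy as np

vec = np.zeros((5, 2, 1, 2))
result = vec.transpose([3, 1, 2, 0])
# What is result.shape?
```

(2, 2, 1, 5)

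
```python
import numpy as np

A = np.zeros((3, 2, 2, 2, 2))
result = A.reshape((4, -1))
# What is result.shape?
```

(4, 12)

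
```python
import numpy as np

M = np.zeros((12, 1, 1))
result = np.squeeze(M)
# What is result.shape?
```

(12,)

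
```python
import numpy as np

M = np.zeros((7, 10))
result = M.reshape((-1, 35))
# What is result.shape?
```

(2, 35)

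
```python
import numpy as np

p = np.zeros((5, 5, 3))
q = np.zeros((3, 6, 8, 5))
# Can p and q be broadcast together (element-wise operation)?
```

No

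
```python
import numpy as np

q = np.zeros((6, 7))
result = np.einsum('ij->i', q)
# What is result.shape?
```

(6,)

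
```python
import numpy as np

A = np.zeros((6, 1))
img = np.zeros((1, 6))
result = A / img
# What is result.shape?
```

(6, 6)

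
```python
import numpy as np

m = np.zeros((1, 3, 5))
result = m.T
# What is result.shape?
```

(5, 3, 1)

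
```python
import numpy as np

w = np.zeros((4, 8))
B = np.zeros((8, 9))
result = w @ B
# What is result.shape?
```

(4, 9)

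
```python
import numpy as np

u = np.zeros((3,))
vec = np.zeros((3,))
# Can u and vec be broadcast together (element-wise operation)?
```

Yes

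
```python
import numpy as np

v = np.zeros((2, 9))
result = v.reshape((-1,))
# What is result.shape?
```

(18,)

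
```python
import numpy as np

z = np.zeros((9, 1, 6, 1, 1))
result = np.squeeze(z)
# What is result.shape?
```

(9, 6)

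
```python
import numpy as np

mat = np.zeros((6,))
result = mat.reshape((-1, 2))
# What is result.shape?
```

(3, 2)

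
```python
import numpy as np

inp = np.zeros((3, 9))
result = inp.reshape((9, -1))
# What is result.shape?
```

(9, 3)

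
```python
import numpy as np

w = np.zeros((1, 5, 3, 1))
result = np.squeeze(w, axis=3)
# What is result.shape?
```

(1, 5, 3)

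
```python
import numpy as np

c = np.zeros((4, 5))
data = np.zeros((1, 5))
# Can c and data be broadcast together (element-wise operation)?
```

Yes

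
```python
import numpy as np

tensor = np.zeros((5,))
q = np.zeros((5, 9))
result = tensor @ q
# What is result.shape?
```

(9,)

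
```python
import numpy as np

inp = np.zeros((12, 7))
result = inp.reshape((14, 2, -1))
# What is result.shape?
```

(14, 2, 3)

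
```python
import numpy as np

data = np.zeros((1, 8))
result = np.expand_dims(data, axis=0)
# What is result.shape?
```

(1, 1, 8)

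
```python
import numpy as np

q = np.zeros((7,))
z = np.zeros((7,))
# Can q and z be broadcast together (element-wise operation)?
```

Yes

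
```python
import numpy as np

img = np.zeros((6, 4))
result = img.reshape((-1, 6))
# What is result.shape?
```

(4, 6)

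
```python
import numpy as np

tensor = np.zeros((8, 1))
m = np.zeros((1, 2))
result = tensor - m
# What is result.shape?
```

(8, 2)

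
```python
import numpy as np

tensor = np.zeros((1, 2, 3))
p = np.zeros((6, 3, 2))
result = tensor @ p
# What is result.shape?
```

(6, 2, 2)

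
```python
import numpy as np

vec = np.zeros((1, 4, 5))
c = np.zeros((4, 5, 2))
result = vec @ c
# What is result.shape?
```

(4, 4, 2)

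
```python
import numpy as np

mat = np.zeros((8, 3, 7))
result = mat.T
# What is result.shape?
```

(7, 3, 8)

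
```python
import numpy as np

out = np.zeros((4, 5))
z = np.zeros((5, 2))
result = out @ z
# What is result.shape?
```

(4, 2)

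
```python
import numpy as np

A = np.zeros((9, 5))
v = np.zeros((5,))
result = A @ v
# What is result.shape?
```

(9,)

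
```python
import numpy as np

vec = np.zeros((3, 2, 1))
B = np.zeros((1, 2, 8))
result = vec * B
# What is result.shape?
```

(3, 2, 8)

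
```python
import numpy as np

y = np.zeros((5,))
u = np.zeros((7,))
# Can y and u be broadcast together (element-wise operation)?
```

No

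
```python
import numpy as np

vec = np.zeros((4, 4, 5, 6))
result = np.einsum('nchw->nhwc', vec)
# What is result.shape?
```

(4, 5, 6, 4)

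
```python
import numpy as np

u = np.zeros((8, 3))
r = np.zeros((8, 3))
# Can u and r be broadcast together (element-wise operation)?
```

Yes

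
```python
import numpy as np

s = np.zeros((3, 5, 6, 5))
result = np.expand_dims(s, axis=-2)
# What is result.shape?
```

(3, 5, 6, 1, 5)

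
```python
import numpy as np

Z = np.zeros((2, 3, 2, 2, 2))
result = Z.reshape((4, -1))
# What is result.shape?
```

(4, 12)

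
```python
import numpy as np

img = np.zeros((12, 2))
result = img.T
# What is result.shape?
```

(2, 12)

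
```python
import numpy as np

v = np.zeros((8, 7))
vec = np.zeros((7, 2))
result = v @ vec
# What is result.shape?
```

(8, 2)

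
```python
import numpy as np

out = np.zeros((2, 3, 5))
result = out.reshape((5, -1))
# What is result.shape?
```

(5, 6)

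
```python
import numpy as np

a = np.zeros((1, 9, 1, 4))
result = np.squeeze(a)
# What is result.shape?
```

(9, 4)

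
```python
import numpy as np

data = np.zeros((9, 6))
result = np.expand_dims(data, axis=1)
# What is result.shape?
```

(9, 1, 6)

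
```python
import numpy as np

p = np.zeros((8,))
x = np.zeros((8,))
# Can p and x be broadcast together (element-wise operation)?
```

Yes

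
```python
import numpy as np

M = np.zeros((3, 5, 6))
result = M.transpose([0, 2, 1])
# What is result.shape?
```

(3, 6, 5)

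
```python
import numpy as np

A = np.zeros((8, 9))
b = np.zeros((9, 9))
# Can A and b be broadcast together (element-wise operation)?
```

No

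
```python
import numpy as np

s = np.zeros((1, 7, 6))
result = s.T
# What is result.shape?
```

(6, 7, 1)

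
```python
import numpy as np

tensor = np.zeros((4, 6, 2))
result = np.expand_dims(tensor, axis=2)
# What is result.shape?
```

(4, 6, 1, 2)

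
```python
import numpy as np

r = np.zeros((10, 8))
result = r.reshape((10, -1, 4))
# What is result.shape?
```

(10, 2, 4)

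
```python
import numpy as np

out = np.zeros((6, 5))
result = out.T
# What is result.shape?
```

(5, 6)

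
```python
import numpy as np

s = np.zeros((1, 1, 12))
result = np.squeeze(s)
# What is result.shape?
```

(12,)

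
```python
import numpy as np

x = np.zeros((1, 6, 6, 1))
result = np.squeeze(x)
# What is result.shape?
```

(6, 6)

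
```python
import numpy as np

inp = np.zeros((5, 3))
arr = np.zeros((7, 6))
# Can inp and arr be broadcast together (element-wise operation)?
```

No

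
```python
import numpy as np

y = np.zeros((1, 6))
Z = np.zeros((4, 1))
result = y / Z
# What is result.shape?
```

(4, 6)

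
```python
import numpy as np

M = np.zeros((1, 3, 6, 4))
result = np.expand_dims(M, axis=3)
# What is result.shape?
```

(1, 3, 6, 1, 4)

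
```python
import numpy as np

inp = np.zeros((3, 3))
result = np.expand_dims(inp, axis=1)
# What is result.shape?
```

(3, 1, 3)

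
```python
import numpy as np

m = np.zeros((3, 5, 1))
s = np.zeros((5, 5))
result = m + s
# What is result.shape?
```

(3, 5, 5)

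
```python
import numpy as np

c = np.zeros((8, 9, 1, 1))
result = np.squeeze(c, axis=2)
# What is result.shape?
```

(8, 9, 1)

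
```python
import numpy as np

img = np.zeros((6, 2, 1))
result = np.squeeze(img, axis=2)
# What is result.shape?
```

(6, 2)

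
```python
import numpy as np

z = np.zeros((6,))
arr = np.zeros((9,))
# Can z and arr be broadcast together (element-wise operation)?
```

No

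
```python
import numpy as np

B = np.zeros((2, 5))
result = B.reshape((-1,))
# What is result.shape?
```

(10,)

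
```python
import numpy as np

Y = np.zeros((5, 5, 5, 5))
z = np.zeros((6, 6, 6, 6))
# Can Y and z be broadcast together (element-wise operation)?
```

No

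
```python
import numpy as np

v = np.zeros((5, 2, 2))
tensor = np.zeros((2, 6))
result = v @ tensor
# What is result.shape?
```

(5, 2, 6)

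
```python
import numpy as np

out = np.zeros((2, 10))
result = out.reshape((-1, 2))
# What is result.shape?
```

(10, 2)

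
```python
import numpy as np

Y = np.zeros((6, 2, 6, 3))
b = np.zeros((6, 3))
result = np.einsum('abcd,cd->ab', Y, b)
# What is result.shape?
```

(6, 2)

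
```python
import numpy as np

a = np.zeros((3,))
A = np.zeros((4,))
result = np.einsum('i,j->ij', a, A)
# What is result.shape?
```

(3, 4)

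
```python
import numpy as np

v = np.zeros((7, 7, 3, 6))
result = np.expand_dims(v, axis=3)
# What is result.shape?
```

(7, 7, 3, 1, 6)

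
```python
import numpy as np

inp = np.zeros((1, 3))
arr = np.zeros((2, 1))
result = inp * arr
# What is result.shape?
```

(2, 3)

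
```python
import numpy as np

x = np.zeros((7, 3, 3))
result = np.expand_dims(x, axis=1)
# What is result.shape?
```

(7, 1, 3, 3)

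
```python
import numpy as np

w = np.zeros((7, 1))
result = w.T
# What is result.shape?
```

(1, 7)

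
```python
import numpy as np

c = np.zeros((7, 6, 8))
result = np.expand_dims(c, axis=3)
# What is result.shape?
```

(7, 6, 8, 1)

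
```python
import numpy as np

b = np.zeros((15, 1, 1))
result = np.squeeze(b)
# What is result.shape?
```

(15,)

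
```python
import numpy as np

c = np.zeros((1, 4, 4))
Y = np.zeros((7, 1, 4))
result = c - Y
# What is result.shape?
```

(7, 4, 4)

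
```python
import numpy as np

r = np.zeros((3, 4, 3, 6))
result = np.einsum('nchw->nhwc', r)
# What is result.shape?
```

(3, 3, 6, 4)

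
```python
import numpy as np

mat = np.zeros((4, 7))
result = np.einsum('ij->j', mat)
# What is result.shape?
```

(7,)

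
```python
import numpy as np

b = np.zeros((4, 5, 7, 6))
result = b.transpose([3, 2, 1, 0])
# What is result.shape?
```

(6, 7, 5, 4)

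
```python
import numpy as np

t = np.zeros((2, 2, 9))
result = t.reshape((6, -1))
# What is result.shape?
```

(6, 6)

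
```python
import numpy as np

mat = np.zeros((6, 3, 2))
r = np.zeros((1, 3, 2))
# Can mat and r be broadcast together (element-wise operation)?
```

Yes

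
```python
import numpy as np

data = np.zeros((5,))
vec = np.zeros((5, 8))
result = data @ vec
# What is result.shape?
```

(8,)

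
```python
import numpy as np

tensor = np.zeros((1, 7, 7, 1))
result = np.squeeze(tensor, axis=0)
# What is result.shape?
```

(7, 7, 1)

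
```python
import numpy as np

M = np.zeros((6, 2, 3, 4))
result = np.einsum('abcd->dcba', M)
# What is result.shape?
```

(4, 3, 2, 6)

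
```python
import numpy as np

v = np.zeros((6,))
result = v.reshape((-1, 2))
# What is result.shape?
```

(3, 2)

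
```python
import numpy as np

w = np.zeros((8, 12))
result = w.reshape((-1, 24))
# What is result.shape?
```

(4, 24)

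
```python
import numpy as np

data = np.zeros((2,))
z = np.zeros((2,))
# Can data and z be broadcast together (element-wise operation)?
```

Yes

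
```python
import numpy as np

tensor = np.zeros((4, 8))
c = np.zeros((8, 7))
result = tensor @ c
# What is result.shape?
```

(4, 7)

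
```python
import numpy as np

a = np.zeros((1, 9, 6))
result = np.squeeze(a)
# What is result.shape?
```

(9, 6)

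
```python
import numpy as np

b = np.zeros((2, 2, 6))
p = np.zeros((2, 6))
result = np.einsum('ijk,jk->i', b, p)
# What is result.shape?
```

(2,)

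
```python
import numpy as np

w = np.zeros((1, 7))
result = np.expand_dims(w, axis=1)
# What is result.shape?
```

(1, 1, 7)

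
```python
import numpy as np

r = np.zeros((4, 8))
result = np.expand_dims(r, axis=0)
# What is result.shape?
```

(1, 4, 8)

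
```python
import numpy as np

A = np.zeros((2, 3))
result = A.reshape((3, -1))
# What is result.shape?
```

(3, 2)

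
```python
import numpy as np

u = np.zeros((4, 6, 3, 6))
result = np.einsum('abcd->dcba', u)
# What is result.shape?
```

(6, 3, 6, 4)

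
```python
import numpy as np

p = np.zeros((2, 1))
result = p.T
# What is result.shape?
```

(1, 2)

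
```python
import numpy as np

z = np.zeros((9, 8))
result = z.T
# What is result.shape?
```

(8, 9)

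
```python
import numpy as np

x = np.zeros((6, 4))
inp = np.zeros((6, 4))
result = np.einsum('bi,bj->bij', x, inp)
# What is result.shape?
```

(6, 4, 4)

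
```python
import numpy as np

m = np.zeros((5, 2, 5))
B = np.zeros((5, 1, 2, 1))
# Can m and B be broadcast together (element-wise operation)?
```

Yes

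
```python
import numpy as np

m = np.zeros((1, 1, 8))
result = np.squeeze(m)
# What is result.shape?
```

(8,)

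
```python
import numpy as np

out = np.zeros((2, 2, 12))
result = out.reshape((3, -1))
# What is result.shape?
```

(3, 16)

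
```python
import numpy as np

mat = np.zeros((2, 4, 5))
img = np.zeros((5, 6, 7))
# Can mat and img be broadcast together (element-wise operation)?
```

No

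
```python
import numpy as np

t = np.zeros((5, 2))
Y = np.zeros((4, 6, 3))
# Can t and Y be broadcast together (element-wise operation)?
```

No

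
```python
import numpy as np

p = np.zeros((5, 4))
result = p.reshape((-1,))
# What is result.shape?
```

(20,)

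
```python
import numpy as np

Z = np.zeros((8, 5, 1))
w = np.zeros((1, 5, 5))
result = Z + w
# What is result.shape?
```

(8, 5, 5)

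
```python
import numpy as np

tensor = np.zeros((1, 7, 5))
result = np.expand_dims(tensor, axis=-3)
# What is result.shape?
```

(1, 1, 7, 5)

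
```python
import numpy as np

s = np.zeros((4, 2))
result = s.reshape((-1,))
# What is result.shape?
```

(8,)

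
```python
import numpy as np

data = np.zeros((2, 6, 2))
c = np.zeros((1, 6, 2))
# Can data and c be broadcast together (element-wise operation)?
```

Yes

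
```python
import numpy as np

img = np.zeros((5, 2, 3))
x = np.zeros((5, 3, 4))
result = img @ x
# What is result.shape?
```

(5, 2, 4)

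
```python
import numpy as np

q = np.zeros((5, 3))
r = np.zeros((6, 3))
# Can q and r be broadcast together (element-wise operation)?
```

No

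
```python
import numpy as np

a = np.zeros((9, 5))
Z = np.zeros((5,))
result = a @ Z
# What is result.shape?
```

(9,)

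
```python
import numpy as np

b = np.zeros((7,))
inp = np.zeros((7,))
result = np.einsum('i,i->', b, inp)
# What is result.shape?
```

()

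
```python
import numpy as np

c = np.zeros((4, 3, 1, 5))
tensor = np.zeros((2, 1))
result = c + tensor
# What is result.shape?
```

(4, 3, 2, 5)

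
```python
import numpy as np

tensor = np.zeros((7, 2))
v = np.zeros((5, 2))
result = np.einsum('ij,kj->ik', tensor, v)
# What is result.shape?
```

(7, 5)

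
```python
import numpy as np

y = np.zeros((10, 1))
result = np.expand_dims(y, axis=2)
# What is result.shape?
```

(10, 1, 1)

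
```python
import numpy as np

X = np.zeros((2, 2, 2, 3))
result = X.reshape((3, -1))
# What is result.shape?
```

(3, 8)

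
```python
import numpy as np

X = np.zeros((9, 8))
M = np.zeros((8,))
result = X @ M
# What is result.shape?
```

(9,)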